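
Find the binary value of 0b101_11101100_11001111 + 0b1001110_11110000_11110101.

Add column by column in base 2, right to left:
  1+1 = 0 carry 1
  1+0+1 = 0 carry 1
  1+1+1 = 1 carry 1
  1+0+1 = 0 carry 1
  0+1+1 = 0 carry 1
  0+1+1 = 0 carry 1
  1+1+1 = 1 carry 1
  1+1+1 = 1 carry 1
  0+0+1 = 1
  0+0 = 0
  1+0 = 1
  1+0 = 1
  0+1 = 1
  1+1 = 0 carry 1
  1+1+1 = 1 carry 1
  1+1+1 = 1 carry 1
  1+0+1 = 0 carry 1
  0+1+1 = 0 carry 1
  1+1+1 = 1 carry 1
  0+1+1 = 0 carry 1
  0+0+1 = 1
  0+0 = 0
  0+1 = 1

0b10101001101110111000100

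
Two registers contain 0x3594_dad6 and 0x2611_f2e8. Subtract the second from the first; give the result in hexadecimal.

0xf82e7ee

Subtract column by column in base 16:
  6-8 → e (borrow)
  d-e-1 → e (borrow)
  a-2-1 → 7
  d-f → e (borrow)
  4-1-1 → 2
  9-1 → 8
  5-6 → f (borrow)
  3-2-1 → 0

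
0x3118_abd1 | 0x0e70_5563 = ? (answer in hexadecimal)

OR each hex digit independently (no carries):
  3|0=3, 1|e=f, 1|7=7, 8|0=8, a|5=f, b|5=f, d|6=f, 1|3=3

0x3f78fff3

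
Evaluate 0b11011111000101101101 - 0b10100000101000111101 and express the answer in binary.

0b111110011100110000

Subtract column by column in base 2:
  1-1 → 0
  0-0 → 0
  1-1 → 0
  1-1 → 0
  0-1 → 1 (borrow)
  1-1-1 → 1 (borrow)
  1-0-1 → 0
  0-0 → 0
  1-0 → 1
  0-1 → 1 (borrow)
  0-0-1 → 1 (borrow)
  0-1-1 → 0 (borrow)
  1-0-1 → 0
  1-0 → 1
  1-0 → 1
  1-0 → 1
  1-0 → 1
  0-1 → 1 (borrow)
  1-0-1 → 0
  1-1 → 0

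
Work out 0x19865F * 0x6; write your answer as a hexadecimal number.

0x99263A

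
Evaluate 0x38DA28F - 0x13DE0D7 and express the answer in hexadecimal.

0x24FC1B8

Subtract column by column in base 16:
  F-7 → 8
  8-D → B (borrow)
  2-0-1 → 1
  A-E → C (borrow)
  D-D-1 → F (borrow)
  8-3-1 → 4
  3-1 → 2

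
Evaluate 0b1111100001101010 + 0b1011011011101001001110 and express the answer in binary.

Add column by column in base 2, right to left:
  0+0 = 0
  1+1 = 0 carry 1
  0+1+1 = 0 carry 1
  1+1+1 = 1 carry 1
  0+0+1 = 1
  1+0 = 1
  1+1 = 0 carry 1
  0+0+1 = 1
  0+0 = 0
  0+1 = 1
  0+0 = 0
  1+1 = 0 carry 1
  1+1+1 = 1 carry 1
  1+1+1 = 1 carry 1
  1+0+1 = 0 carry 1
  1+1+1 = 1 carry 1
  0+1+1 = 0 carry 1
  0+0+1 = 1
  0+1 = 1
  0+1 = 1
  0+0 = 0
  0+1 = 1

0b1011101011001010111000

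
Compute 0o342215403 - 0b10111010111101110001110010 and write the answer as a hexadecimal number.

0o342215403 = 0x3891B03 in hexadecimal.
0b10111010111101110001110010 = 0x2EBDC72 in hexadecimal.
Subtract column by column in base 16:
  3-2 → 1
  0-7 → 9 (borrow)
  B-C-1 → E (borrow)
  1-D-1 → 3 (borrow)
  9-B-1 → D (borrow)
  8-E-1 → 9 (borrow)
  3-2-1 → 0

0x9D3E91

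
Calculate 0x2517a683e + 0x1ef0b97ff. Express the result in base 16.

0x44086003d

Add column by column in base 16, right to left:
  e+f = d carry 1
  3+f+1 = 3 carry 1
  8+7+1 = 0 carry 1
  6+9+1 = 0 carry 1
  a+b+1 = 6 carry 1
  7+0+1 = 8
  1+f = 0 carry 1
  5+e+1 = 4 carry 1
  2+1+1 = 4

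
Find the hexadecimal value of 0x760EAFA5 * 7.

Multiply each base-16 digit by 7, carrying:
  5×7 = 35 → write 3 carry 2
  A×7+2 = 72 → write 8 carry 4
  F×7+4 = 109 → write D carry 6
  A×7+6 = 76 → write C carry 4
  E×7+4 = 102 → write 6 carry 6
  0×7+6 = 6 → write 6
  6×7 = 42 → write A carry 2
  7×7+2 = 51 → write 3 carry 3
  remaining carry: 3

0x33A66CD83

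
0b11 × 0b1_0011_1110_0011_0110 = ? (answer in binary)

0b111011101010100010

Multiply each base-2 digit by 3, carrying:
  0×3 = 0 → write 0
  1×3 = 3 → write 1 carry 1
  1×3+1 = 4 → write 0 carry 2
  0×3+2 = 2 → write 0 carry 1
  1×3+1 = 4 → write 0 carry 2
  1×3+2 = 5 → write 1 carry 2
  0×3+2 = 2 → write 0 carry 1
  0×3+1 = 1 → write 1
  0×3 = 0 → write 0
  1×3 = 3 → write 1 carry 1
  1×3+1 = 4 → write 0 carry 2
  1×3+2 = 5 → write 1 carry 2
  1×3+2 = 5 → write 1 carry 2
  1×3+2 = 5 → write 1 carry 2
  0×3+2 = 2 → write 0 carry 1
  0×3+1 = 1 → write 1
  1×3 = 3 → write 1 carry 1
  remaining carry: 1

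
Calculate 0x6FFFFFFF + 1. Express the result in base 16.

0x70000000

The trailing 7 digits are F (max in base 16), so adding 1 cascades: they roll to 0 and the next digit up increments.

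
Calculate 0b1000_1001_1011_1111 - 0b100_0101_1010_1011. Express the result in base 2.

0b100010000010100

Subtract column by column in base 2:
  1-1 → 0
  1-1 → 0
  1-0 → 1
  1-1 → 0
  1-0 → 1
  1-1 → 0
  0-0 → 0
  1-1 → 0
  1-1 → 0
  0-0 → 0
  0-1 → 1 (borrow)
  1-0-1 → 0
  0-0 → 0
  0-0 → 0
  0-1 → 1 (borrow)
  1-0-1 → 0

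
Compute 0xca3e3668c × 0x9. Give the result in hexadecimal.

Multiply each base-16 digit by 9, carrying:
  c×9 = 108 → write c carry 6
  8×9+6 = 78 → write e carry 4
  6×9+4 = 58 → write a carry 3
  6×9+3 = 57 → write 9 carry 3
  3×9+3 = 30 → write e carry 1
  e×9+1 = 127 → write f carry 7
  3×9+7 = 34 → write 2 carry 2
  a×9+2 = 92 → write c carry 5
  c×9+5 = 113 → write 1 carry 7
  remaining carry: 7

0x71c2fe9aec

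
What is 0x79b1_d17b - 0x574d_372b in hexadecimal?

0x22649a50

Subtract column by column in base 16:
  b-b → 0
  7-2 → 5
  1-7 → a (borrow)
  d-3-1 → 9
  1-d → 4 (borrow)
  b-4-1 → 6
  9-7 → 2
  7-5 → 2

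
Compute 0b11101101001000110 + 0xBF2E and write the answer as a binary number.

0b101001100101110100

0xBF2E = 0b1011111100101110 in binary.
Add column by column in base 2, right to left:
  0+0 = 0
  1+1 = 0 carry 1
  1+1+1 = 1 carry 1
  0+1+1 = 0 carry 1
  0+0+1 = 1
  0+1 = 1
  1+0 = 1
  0+0 = 0
  0+1 = 1
  1+1 = 0 carry 1
  0+1+1 = 0 carry 1
  1+1+1 = 1 carry 1
  1+1+1 = 1 carry 1
  0+1+1 = 0 carry 1
  1+0+1 = 0 carry 1
  1+1+1 = 1 carry 1
  1+0+1 = 0 carry 1
  final carry 1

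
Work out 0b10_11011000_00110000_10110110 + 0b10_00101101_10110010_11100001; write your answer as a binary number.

0b101000001011110001110010111

Add column by column in base 2, right to left:
  0+1 = 1
  1+0 = 1
  1+0 = 1
  0+0 = 0
  1+0 = 1
  1+1 = 0 carry 1
  0+1+1 = 0 carry 1
  1+1+1 = 1 carry 1
  0+0+1 = 1
  0+1 = 1
  0+0 = 0
  0+0 = 0
  1+1 = 0 carry 1
  1+1+1 = 1 carry 1
  0+0+1 = 1
  0+1 = 1
  0+1 = 1
  0+0 = 0
  0+1 = 1
  1+1 = 0 carry 1
  1+0+1 = 0 carry 1
  0+1+1 = 0 carry 1
  1+0+1 = 0 carry 1
  1+0+1 = 0 carry 1
  0+0+1 = 1
  1+1 = 0 carry 1
  final carry 1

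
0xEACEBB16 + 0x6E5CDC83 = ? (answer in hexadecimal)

0x1592B9799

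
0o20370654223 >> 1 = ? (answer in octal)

0o10174326111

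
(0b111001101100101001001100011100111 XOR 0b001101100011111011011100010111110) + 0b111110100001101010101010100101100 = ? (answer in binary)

0b1110010110000111100111010110000101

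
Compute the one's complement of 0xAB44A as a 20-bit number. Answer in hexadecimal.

0x54BB5

Each hex digit d becomes F−d:
  A→5, B→4, 4→B, 4→B, A→5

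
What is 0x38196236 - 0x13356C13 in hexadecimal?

0x24E3F623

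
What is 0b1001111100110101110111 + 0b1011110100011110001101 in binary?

Add column by column in base 2, right to left:
  1+1 = 0 carry 1
  1+0+1 = 0 carry 1
  1+1+1 = 1 carry 1
  0+1+1 = 0 carry 1
  1+0+1 = 0 carry 1
  1+0+1 = 0 carry 1
  1+0+1 = 0 carry 1
  0+1+1 = 0 carry 1
  1+1+1 = 1 carry 1
  0+1+1 = 0 carry 1
  1+1+1 = 1 carry 1
  1+0+1 = 0 carry 1
  0+0+1 = 1
  0+0 = 0
  1+1 = 0 carry 1
  1+0+1 = 0 carry 1
  1+1+1 = 1 carry 1
  1+1+1 = 1 carry 1
  1+1+1 = 1 carry 1
  0+1+1 = 0 carry 1
  0+0+1 = 1
  1+1 = 0 carry 1
  final carry 1

0b10101110001010100000100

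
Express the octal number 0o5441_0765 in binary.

Each octal digit is 3 bits: 5=101 4=100 4=100 1=001 0=000 7=111 6=110 5=101.

0b101100100001000111110101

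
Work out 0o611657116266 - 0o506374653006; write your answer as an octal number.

0o103262243260

Subtract column by column in base 8:
  6-6 → 0
  6-0 → 6
  2-0 → 2
  6-3 → 3
  1-5 → 4 (borrow)
  1-6-1 → 2 (borrow)
  7-4-1 → 2
  5-7 → 6 (borrow)
  6-3-1 → 2
  1-6 → 3 (borrow)
  1-0-1 → 0
  6-5 → 1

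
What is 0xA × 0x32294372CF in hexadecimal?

0x1F59CA27C16

Multiply each base-16 digit by 10, carrying:
  F×10 = 150 → write 6 carry 9
  C×10+9 = 129 → write 1 carry 8
  2×10+8 = 28 → write C carry 1
  7×10+1 = 71 → write 7 carry 4
  3×10+4 = 34 → write 2 carry 2
  4×10+2 = 42 → write A carry 2
  9×10+2 = 92 → write C carry 5
  2×10+5 = 25 → write 9 carry 1
  2×10+1 = 21 → write 5 carry 1
  3×10+1 = 31 → write F carry 1
  remaining carry: 1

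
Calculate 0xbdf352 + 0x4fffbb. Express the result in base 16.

Add column by column in base 16, right to left:
  2+b = d
  5+b = 0 carry 1
  3+f+1 = 3 carry 1
  f+f+1 = f carry 1
  d+f+1 = d carry 1
  b+4+1 = 0 carry 1
  final carry 1

0x10df30d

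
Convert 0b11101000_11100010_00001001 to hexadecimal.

0xE8E209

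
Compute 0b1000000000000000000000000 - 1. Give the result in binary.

0b111111111111111111111111

The trailing 24 digits are 0, so subtracting 1 borrows through: they become 1 and the next digit up decrements.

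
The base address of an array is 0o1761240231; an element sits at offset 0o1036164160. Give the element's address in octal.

Add column by column in base 8, right to left:
  1+0 = 1
  3+6 = 1 carry 1
  2+1+1 = 4
  0+4 = 4
  4+6 = 2 carry 1
  2+1+1 = 4
  1+6 = 7
  6+3 = 1 carry 1
  7+0+1 = 0 carry 1
  1+1+1 = 3

0o3017424411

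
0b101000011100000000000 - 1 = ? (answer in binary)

0b101000011011111111111

The trailing 11 digits are 0, so subtracting 1 borrows through: they become 1 and the next digit up decrements.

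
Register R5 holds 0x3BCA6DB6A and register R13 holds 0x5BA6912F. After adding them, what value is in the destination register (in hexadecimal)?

Add column by column in base 16, right to left:
  A+F = 9 carry 1
  6+2+1 = 9
  B+1 = C
  D+9 = 6 carry 1
  6+6+1 = D
  A+A = 4 carry 1
  C+B+1 = 8 carry 1
  B+5+1 = 1 carry 1
  3+0+1 = 4

0x4184D6C99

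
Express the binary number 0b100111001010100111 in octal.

0o471247

Group the bits in threes: 100 111 001 010 100 111 → 471247.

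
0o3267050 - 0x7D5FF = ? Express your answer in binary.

0o3267050 = 0b11010110111000101000 in binary.
0x7D5FF = 0b1111101010111111111 in binary.
Subtract column by column in base 2:
  0-1 → 1 (borrow)
  0-1-1 → 0 (borrow)
  0-1-1 → 0 (borrow)
  1-1-1 → 1 (borrow)
  0-1-1 → 0 (borrow)
  1-1-1 → 1 (borrow)
  0-1-1 → 0 (borrow)
  0-1-1 → 0 (borrow)
  0-1-1 → 0 (borrow)
  1-0-1 → 0
  1-1 → 0
  1-0 → 1
  0-1 → 1 (borrow)
  1-0-1 → 0
  1-1 → 0
  0-1 → 1 (borrow)
  1-1-1 → 1 (borrow)
  0-1-1 → 0 (borrow)
  1-1-1 → 1 (borrow)
  1-0-1 → 0

0b1011001100000101001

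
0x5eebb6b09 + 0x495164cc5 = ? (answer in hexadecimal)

Add column by column in base 16, right to left:
  9+5 = e
  0+c = c
  b+c = 7 carry 1
  6+4+1 = b
  b+6 = 1 carry 1
  b+1+1 = d
  e+5 = 3 carry 1
  e+9+1 = 8 carry 1
  5+4+1 = a

0xa83d1b7ce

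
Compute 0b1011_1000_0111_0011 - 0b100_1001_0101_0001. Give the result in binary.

0b110111100100010

Subtract column by column in base 2:
  1-1 → 0
  1-0 → 1
  0-0 → 0
  0-0 → 0
  1-1 → 0
  1-0 → 1
  1-1 → 0
  0-0 → 0
  0-1 → 1 (borrow)
  0-0-1 → 1 (borrow)
  0-0-1 → 1 (borrow)
  1-1-1 → 1 (borrow)
  1-0-1 → 0
  1-0 → 1
  0-1 → 1 (borrow)
  1-0-1 → 0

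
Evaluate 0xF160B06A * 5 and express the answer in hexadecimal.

Multiply each base-16 digit by 5, carrying:
  A×5 = 50 → write 2 carry 3
  6×5+3 = 33 → write 1 carry 2
  0×5+2 = 2 → write 2
  B×5 = 55 → write 7 carry 3
  0×5+3 = 3 → write 3
  6×5 = 30 → write E carry 1
  1×5+1 = 6 → write 6
  F×5 = 75 → write B carry 4
  remaining carry: 4

0x4B6E37212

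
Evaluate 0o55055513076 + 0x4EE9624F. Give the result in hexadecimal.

0o55055513076 = 0x168B6963E in hexadecimal.
Add column by column in base 16, right to left:
  E+F = D carry 1
  3+4+1 = 8
  6+2 = 8
  9+6 = F
  6+9 = F
  B+E = 9 carry 1
  8+E+1 = 7 carry 1
  6+4+1 = B
  1+0 = 1

0x1B79FF88D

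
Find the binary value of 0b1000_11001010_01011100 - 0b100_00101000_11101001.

0b1001010000101110011

Subtract column by column in base 2:
  0-1 → 1 (borrow)
  0-0-1 → 1 (borrow)
  1-0-1 → 0
  1-1 → 0
  1-0 → 1
  0-1 → 1 (borrow)
  1-1-1 → 1 (borrow)
  0-1-1 → 0 (borrow)
  0-0-1 → 1 (borrow)
  1-0-1 → 0
  0-0 → 0
  1-1 → 0
  0-0 → 0
  0-1 → 1 (borrow)
  1-0-1 → 0
  1-0 → 1
  0-0 → 0
  0-0 → 0
  0-1 → 1 (borrow)
  1-0-1 → 0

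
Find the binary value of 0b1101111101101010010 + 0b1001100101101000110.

0b10111100011010011000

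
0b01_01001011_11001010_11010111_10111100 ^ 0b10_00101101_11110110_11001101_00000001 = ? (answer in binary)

0b1101100110001111000001101010111101

XOR bit by bit (1 where the bits differ):
  0101001011110010101101011110111100
^ 1000101101111101101100110100000001
= 1101100110001111000001101010111101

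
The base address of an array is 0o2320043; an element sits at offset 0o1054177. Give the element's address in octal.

Add column by column in base 8, right to left:
  3+7 = 2 carry 1
  4+7+1 = 4 carry 1
  0+1+1 = 2
  0+4 = 4
  2+5 = 7
  3+0 = 3
  2+1 = 3

0o3374242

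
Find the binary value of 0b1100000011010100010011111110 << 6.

0b1100000011010100010011111110000000

Left shift by 6: append 6 zero bits.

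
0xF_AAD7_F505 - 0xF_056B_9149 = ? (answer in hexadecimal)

0xA56C63BC

Subtract column by column in base 16:
  5-9 → C (borrow)
  0-4-1 → B (borrow)
  5-1-1 → 3
  F-9 → 6
  7-B → C (borrow)
  D-6-1 → 6
  A-5 → 5
  A-0 → A
  F-F → 0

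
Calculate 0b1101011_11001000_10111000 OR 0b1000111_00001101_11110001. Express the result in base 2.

OR bit by bit (1 where either bit is 1):
  11010111100100010111000
| 10001110000110111110001
= 11011111100110111111001

0b11011111100110111111001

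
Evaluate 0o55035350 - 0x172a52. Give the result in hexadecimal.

0x9d1096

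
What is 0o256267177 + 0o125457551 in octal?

Add column by column in base 8, right to left:
  7+1 = 0 carry 1
  7+5+1 = 5 carry 1
  1+5+1 = 7
  7+7 = 6 carry 1
  6+5+1 = 4 carry 1
  2+4+1 = 7
  6+5 = 3 carry 1
  5+2+1 = 0 carry 1
  2+1+1 = 4

0o403746750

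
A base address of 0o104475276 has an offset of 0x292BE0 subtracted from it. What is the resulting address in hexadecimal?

0xE94EDE

0o104475276 = 0x1127ABE in hexadecimal.
Subtract column by column in base 16:
  E-0 → E
  B-E → D (borrow)
  A-B-1 → E (borrow)
  7-2-1 → 4
  2-9 → 9 (borrow)
  1-2-1 → E (borrow)
  1-0-1 → 0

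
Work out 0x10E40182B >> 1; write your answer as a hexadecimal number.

0x87200C15

1 bits is not a whole number of base-16 digits; in binary: 100001110010000000001100000101011 >> 1 = 10000111001000000000110000010101.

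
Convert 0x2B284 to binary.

Expand each hex digit to 4 bits: 2=0010 B=1011 2=0010 8=1000 4=0100.

0b101011001010000100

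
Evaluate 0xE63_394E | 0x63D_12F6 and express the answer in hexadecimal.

OR each hex digit independently (no carries):
  E|6=E, 6|3=7, 3|D=F, 3|1=3, 9|2=B, 4|F=F, E|6=E

0xE7F3BFE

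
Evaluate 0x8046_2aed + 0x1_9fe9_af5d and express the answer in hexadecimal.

0x2202fda4a

Add column by column in base 16, right to left:
  d+d = a carry 1
  e+5+1 = 4 carry 1
  a+f+1 = a carry 1
  2+a+1 = d
  6+9 = f
  4+e = 2 carry 1
  0+f+1 = 0 carry 1
  8+9+1 = 2 carry 1
  0+1+1 = 2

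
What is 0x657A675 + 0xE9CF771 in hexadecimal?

0x14F49DE6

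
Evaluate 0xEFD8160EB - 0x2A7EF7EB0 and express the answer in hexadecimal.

0xC5591E23B

Subtract column by column in base 16:
  B-0 → B
  E-B → 3
  0-E → 2 (borrow)
  6-7-1 → E (borrow)
  1-F-1 → 1 (borrow)
  8-E-1 → 9 (borrow)
  D-7-1 → 5
  F-A → 5
  E-2 → C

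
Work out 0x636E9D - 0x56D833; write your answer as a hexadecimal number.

Subtract column by column in base 16:
  D-3 → A
  9-3 → 6
  E-8 → 6
  6-D → 9 (borrow)
  3-6-1 → C (borrow)
  6-5-1 → 0

0xC966A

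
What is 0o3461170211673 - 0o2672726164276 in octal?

0o566242025375

Subtract column by column in base 8:
  3-6 → 5 (borrow)
  7-7-1 → 7 (borrow)
  6-2-1 → 3
  1-4 → 5 (borrow)
  1-6-1 → 2 (borrow)
  2-1-1 → 0
  0-6 → 2 (borrow)
  7-2-1 → 4
  1-7 → 2 (borrow)
  1-2-1 → 6 (borrow)
  6-7-1 → 6 (borrow)
  4-6-1 → 5 (borrow)
  3-2-1 → 0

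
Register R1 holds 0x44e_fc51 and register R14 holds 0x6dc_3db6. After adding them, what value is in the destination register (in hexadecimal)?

0xb2b3a07

Add column by column in base 16, right to left:
  1+6 = 7
  5+b = 0 carry 1
  c+d+1 = a carry 1
  f+3+1 = 3 carry 1
  e+c+1 = b carry 1
  4+d+1 = 2 carry 1
  4+6+1 = b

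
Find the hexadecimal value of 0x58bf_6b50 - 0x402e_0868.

0x189162e8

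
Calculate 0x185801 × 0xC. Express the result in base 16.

0x124200C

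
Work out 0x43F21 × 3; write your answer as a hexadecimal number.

0xCBD63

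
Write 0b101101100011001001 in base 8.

Group the bits in threes: 101 101 100 011 001 001 → 554311.

0o554311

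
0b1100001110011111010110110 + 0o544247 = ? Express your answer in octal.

0o142403535

0b1100001110011111010110110 = 0o141637266 in octal.
Add column by column in base 8, right to left:
  6+7 = 5 carry 1
  6+4+1 = 3 carry 1
  2+2+1 = 5
  7+4 = 3 carry 1
  3+4+1 = 0 carry 1
  6+5+1 = 4 carry 1
  1+0+1 = 2
  4+0 = 4
  1+0 = 1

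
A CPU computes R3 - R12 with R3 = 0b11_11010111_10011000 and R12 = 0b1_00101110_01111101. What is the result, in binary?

Subtract column by column in base 2:
  0-1 → 1 (borrow)
  0-0-1 → 1 (borrow)
  0-1-1 → 0 (borrow)
  1-1-1 → 1 (borrow)
  1-1-1 → 1 (borrow)
  0-1-1 → 0 (borrow)
  0-1-1 → 0 (borrow)
  1-0-1 → 0
  1-0 → 1
  1-1 → 0
  1-1 → 0
  0-1 → 1 (borrow)
  1-0-1 → 0
  0-1 → 1 (borrow)
  1-0-1 → 0
  1-0 → 1
  1-1 → 0
  1-0 → 1

0b101010100100011011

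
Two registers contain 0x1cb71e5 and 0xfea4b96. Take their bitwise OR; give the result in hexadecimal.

0xfeb7bf7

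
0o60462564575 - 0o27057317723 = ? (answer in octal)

Subtract column by column in base 8:
  5-3 → 2
  7-2 → 5
  5-7 → 6 (borrow)
  4-7-1 → 4 (borrow)
  6-1-1 → 4
  5-3 → 2
  2-7 → 3 (borrow)
  6-5-1 → 0
  4-0 → 4
  0-7 → 1 (borrow)
  6-2-1 → 3

0o31403244652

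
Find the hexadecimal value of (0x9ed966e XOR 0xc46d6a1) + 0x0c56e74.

0x670af43

First 0x9ed966e XOR 0xc46d6a1 = 0x5ab40cf.
Add column by column in base 16, right to left:
  f+4 = 3 carry 1
  c+7+1 = 4 carry 1
  0+e+1 = f
  4+6 = a
  b+5 = 0 carry 1
  a+c+1 = 7 carry 1
  5+0+1 = 6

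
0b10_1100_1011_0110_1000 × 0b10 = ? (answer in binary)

0b1011001011011010000

Multiply each base-2 digit by 2, carrying:
  0×2 = 0 → write 0
  0×2 = 0 → write 0
  0×2 = 0 → write 0
  1×2 = 2 → write 0 carry 1
  0×2+1 = 1 → write 1
  1×2 = 2 → write 0 carry 1
  1×2+1 = 3 → write 1 carry 1
  0×2+1 = 1 → write 1
  1×2 = 2 → write 0 carry 1
  1×2+1 = 3 → write 1 carry 1
  0×2+1 = 1 → write 1
  1×2 = 2 → write 0 carry 1
  0×2+1 = 1 → write 1
  0×2 = 0 → write 0
  1×2 = 2 → write 0 carry 1
  1×2+1 = 3 → write 1 carry 1
  0×2+1 = 1 → write 1
  1×2 = 2 → write 0 carry 1
  remaining carry: 1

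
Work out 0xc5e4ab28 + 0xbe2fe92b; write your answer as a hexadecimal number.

0x184149453

Add column by column in base 16, right to left:
  8+b = 3 carry 1
  2+2+1 = 5
  b+9 = 4 carry 1
  a+e+1 = 9 carry 1
  4+f+1 = 4 carry 1
  e+2+1 = 1 carry 1
  5+e+1 = 4 carry 1
  c+b+1 = 8 carry 1
  final carry 1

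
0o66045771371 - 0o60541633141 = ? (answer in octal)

0o5304136230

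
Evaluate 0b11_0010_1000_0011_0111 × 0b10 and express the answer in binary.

0b1100101000001101110

Multiply each base-2 digit by 2, carrying:
  1×2 = 2 → write 0 carry 1
  1×2+1 = 3 → write 1 carry 1
  1×2+1 = 3 → write 1 carry 1
  0×2+1 = 1 → write 1
  1×2 = 2 → write 0 carry 1
  1×2+1 = 3 → write 1 carry 1
  0×2+1 = 1 → write 1
  0×2 = 0 → write 0
  0×2 = 0 → write 0
  0×2 = 0 → write 0
  0×2 = 0 → write 0
  1×2 = 2 → write 0 carry 1
  0×2+1 = 1 → write 1
  1×2 = 2 → write 0 carry 1
  0×2+1 = 1 → write 1
  0×2 = 0 → write 0
  1×2 = 2 → write 0 carry 1
  1×2+1 = 3 → write 1 carry 1
  remaining carry: 1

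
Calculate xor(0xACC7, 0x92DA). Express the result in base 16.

XOR each hex digit independently (no carries):
  A^9=3, C^2=E, C^D=1, 7^A=D

0x3E1D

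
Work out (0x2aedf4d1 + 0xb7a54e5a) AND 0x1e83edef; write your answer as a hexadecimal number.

0x283412b

Add column by column in base 16, right to left:
  1+a = b
  d+5 = 2 carry 1
  4+e+1 = 3 carry 1
  f+4+1 = 4 carry 1
  d+5+1 = 3 carry 1
  e+a+1 = 9 carry 1
  a+7+1 = 2 carry 1
  2+b+1 = e
Sum = 0xe293432b; now AND with 0x1e83edef:
  e&1=0, 2&e=2, 9&8=8, 3&3=3, 4&e=4, 3&d=1, 2&e=2, b&f=b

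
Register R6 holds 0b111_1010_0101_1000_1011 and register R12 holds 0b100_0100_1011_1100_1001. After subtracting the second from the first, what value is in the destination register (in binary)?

Subtract column by column in base 2:
  1-1 → 0
  1-0 → 1
  0-0 → 0
  1-1 → 0
  0-0 → 0
  0-0 → 0
  0-1 → 1 (borrow)
  1-1-1 → 1 (borrow)
  1-1-1 → 1 (borrow)
  0-1-1 → 0 (borrow)
  1-0-1 → 0
  0-1 → 1 (borrow)
  0-0-1 → 1 (borrow)
  1-0-1 → 0
  0-1 → 1 (borrow)
  1-0-1 → 0
  1-0 → 1
  1-0 → 1
  1-1 → 0

0b110101100111000010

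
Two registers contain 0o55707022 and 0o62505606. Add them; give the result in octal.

0o140414630

Add column by column in base 8, right to left:
  2+6 = 0 carry 1
  2+0+1 = 3
  0+6 = 6
  7+5 = 4 carry 1
  0+0+1 = 1
  7+5 = 4 carry 1
  5+2+1 = 0 carry 1
  5+6+1 = 4 carry 1
  final carry 1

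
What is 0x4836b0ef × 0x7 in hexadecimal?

Multiply each base-16 digit by 7, carrying:
  f×7 = 105 → write 9 carry 6
  e×7+6 = 104 → write 8 carry 6
  0×7+6 = 6 → write 6
  b×7 = 77 → write d carry 4
  6×7+4 = 46 → write e carry 2
  3×7+2 = 23 → write 7 carry 1
  8×7+1 = 57 → write 9 carry 3
  4×7+3 = 31 → write f carry 1
  remaining carry: 1

0x1f97ed689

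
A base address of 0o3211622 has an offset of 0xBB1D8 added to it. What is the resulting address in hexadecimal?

0o3211622 = 0xD1392 in hexadecimal.
Add column by column in base 16, right to left:
  2+8 = A
  9+D = 6 carry 1
  3+1+1 = 5
  1+B = C
  D+B = 8 carry 1
  final carry 1

0x18C56A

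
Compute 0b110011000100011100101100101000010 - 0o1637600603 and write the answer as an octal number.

0b110011000100011100101100101000010 = 0o63043454502 in octal.
Subtract column by column in base 8:
  2-3 → 7 (borrow)
  0-0-1 → 7 (borrow)
  5-6-1 → 6 (borrow)
  4-0-1 → 3
  5-0 → 5
  4-6 → 6 (borrow)
  3-7-1 → 3 (borrow)
  4-3-1 → 0
  0-6 → 2 (borrow)
  3-1-1 → 1
  6-0 → 6

0o61203653677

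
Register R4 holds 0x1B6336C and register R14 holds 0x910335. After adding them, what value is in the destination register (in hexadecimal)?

0x24736A1

Add column by column in base 16, right to left:
  C+5 = 1 carry 1
  6+3+1 = A
  3+3 = 6
  3+0 = 3
  6+1 = 7
  B+9 = 4 carry 1
  1+0+1 = 2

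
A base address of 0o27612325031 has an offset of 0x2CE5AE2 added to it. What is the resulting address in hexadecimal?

0xC0F804FB

0o27612325031 = 0xBE29AA19 in hexadecimal.
Add column by column in base 16, right to left:
  9+2 = B
  1+E = F
  A+A = 4 carry 1
  A+5+1 = 0 carry 1
  9+E+1 = 8 carry 1
  2+C+1 = F
  E+2 = 0 carry 1
  B+0+1 = C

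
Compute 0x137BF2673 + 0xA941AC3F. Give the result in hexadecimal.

0x1E100D2B2

Add column by column in base 16, right to left:
  3+F = 2 carry 1
  7+3+1 = B
  6+C = 2 carry 1
  2+A+1 = D
  F+1 = 0 carry 1
  B+4+1 = 0 carry 1
  7+9+1 = 1 carry 1
  3+A+1 = E
  1+0 = 1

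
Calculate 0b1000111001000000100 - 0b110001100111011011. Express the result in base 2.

Subtract column by column in base 2:
  0-1 → 1 (borrow)
  0-1-1 → 0 (borrow)
  1-0-1 → 0
  0-1 → 1 (borrow)
  0-1-1 → 0 (borrow)
  0-0-1 → 1 (borrow)
  0-1-1 → 0 (borrow)
  0-1-1 → 0 (borrow)
  0-1-1 → 0 (borrow)
  1-0-1 → 0
  0-0 → 0
  0-1 → 1 (borrow)
  1-1-1 → 1 (borrow)
  1-0-1 → 0
  1-0 → 1
  0-0 → 0
  0-1 → 1 (borrow)
  0-1-1 → 0 (borrow)
  1-0-1 → 0

0b10101100000101001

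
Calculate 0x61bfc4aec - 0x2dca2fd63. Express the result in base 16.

Subtract column by column in base 16:
  c-3 → 9
  e-6 → 8
  a-d → d (borrow)
  4-f-1 → 4 (borrow)
  c-2-1 → 9
  f-a → 5
  b-c → f (borrow)
  1-d-1 → 3 (borrow)
  6-2-1 → 3

0x33f594d89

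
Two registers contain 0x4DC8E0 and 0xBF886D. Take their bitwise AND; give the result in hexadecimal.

0x0D8860

AND each hex digit independently (no carries):
  4&B=0, D&F=D, C&8=8, 8&8=8, E&6=6, 0&D=0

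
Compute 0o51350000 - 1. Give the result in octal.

The trailing 4 digits are 0, so subtracting 1 borrows through: they become 7 and the next digit up decrements.

0o51347777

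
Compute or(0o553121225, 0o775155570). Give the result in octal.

0o777175775

OR each oct digit independently (no carries):
  5|7=7, 5|7=7, 3|5=7, 1|1=1, 2|5=7, 1|5=5, 2|5=7, 2|7=7, 5|0=5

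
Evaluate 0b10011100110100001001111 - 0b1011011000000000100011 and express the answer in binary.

Subtract column by column in base 2:
  1-1 → 0
  1-1 → 0
  1-0 → 1
  1-0 → 1
  0-0 → 0
  0-1 → 1 (borrow)
  1-0-1 → 0
  0-0 → 0
  0-0 → 0
  0-0 → 0
  0-0 → 0
  1-0 → 1
  0-0 → 0
  1-0 → 1
  1-0 → 1
  0-1 → 1 (borrow)
  0-1-1 → 0 (borrow)
  1-0-1 → 0
  1-1 → 0
  1-1 → 0
  0-0 → 0
  0-1 → 1 (borrow)
  1-0-1 → 0

0b1000001110100000101100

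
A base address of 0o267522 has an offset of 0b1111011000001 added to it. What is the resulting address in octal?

0o307023

0b1111011000001 = 0o17301 in octal.
Add column by column in base 8, right to left:
  2+1 = 3
  2+0 = 2
  5+3 = 0 carry 1
  7+7+1 = 7 carry 1
  6+1+1 = 0 carry 1
  2+0+1 = 3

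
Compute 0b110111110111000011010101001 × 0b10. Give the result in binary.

Multiply each base-2 digit by 2, carrying:
  1×2 = 2 → write 0 carry 1
  0×2+1 = 1 → write 1
  0×2 = 0 → write 0
  1×2 = 2 → write 0 carry 1
  0×2+1 = 1 → write 1
  1×2 = 2 → write 0 carry 1
  0×2+1 = 1 → write 1
  1×2 = 2 → write 0 carry 1
  0×2+1 = 1 → write 1
  1×2 = 2 → write 0 carry 1
  1×2+1 = 3 → write 1 carry 1
  0×2+1 = 1 → write 1
  0×2 = 0 → write 0
  0×2 = 0 → write 0
  0×2 = 0 → write 0
  1×2 = 2 → write 0 carry 1
  1×2+1 = 3 → write 1 carry 1
  1×2+1 = 3 → write 1 carry 1
  0×2+1 = 1 → write 1
  1×2 = 2 → write 0 carry 1
  1×2+1 = 3 → write 1 carry 1
  1×2+1 = 3 → write 1 carry 1
  1×2+1 = 3 → write 1 carry 1
  1×2+1 = 3 → write 1 carry 1
  0×2+1 = 1 → write 1
  1×2 = 2 → write 0 carry 1
  1×2+1 = 3 → write 1 carry 1
  remaining carry: 1

0b1101111101110000110101010010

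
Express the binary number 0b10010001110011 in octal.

0o22163

Group the bits in threes: 010 010 001 110 011 → 22163.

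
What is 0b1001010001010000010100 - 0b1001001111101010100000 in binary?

Subtract column by column in base 2:
  0-0 → 0
  0-0 → 0
  1-0 → 1
  0-0 → 0
  1-0 → 1
  0-1 → 1 (borrow)
  0-0-1 → 1 (borrow)
  0-1-1 → 0 (borrow)
  0-0-1 → 1 (borrow)
  0-1-1 → 0 (borrow)
  1-0-1 → 0
  0-1 → 1 (borrow)
  1-1-1 → 1 (borrow)
  0-1-1 → 0 (borrow)
  0-1-1 → 0 (borrow)
  0-1-1 → 0 (borrow)
  1-0-1 → 0
  0-0 → 0
  1-1 → 0
  0-0 → 0
  0-0 → 0
  1-1 → 0

0b1100101110100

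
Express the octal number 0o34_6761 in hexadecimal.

0x1CDF1

Each octal digit is 3 bits: 3=011 4=100 6=110 7=111 6=110 1=001.
Group the bits into nibbles: 0001 1100 1101 1111 0001 → 1CDF1.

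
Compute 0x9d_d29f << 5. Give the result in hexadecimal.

0x13ba53e0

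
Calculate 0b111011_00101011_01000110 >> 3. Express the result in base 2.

0b1110110010101101000

Right shift by 3: drop the 3 least-significant bits.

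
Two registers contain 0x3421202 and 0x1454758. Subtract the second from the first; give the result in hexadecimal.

0x1fccaaa

Subtract column by column in base 16:
  2-8 → a (borrow)
  0-5-1 → a (borrow)
  2-7-1 → a (borrow)
  1-4-1 → c (borrow)
  2-5-1 → c (borrow)
  4-4-1 → f (borrow)
  3-1-1 → 1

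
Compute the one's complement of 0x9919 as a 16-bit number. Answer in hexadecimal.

Each hex digit d becomes F−d:
  9→6, 9→6, 1→E, 9→6

0x66E6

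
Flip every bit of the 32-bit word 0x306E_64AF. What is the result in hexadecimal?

0xCF919B50

Each hex digit d becomes F−d:
  3→C, 0→F, 6→9, E→1, 6→9, 4→B, A→5, F→0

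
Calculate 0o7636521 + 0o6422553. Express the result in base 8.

0o16261274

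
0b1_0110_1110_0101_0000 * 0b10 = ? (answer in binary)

0b101101110010100000

Multiply each base-2 digit by 2, carrying:
  0×2 = 0 → write 0
  0×2 = 0 → write 0
  0×2 = 0 → write 0
  0×2 = 0 → write 0
  1×2 = 2 → write 0 carry 1
  0×2+1 = 1 → write 1
  1×2 = 2 → write 0 carry 1
  0×2+1 = 1 → write 1
  0×2 = 0 → write 0
  1×2 = 2 → write 0 carry 1
  1×2+1 = 3 → write 1 carry 1
  1×2+1 = 3 → write 1 carry 1
  0×2+1 = 1 → write 1
  1×2 = 2 → write 0 carry 1
  1×2+1 = 3 → write 1 carry 1
  0×2+1 = 1 → write 1
  1×2 = 2 → write 0 carry 1
  remaining carry: 1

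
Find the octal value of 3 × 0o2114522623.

Multiply each base-8 digit by 3, carrying:
  3×3 = 9 → write 1 carry 1
  2×3+1 = 7 → write 7
  6×3 = 18 → write 2 carry 2
  2×3+2 = 8 → write 0 carry 1
  2×3+1 = 7 → write 7
  5×3 = 15 → write 7 carry 1
  4×3+1 = 13 → write 5 carry 1
  1×3+1 = 4 → write 4
  1×3 = 3 → write 3
  2×3 = 6 → write 6

0o6345770271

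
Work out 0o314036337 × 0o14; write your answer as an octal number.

Multiply each base-8 digit by 12, carrying:
  7×12 = 84 → write 4 carry 10
  3×12+10 = 46 → write 6 carry 5
  3×12+5 = 41 → write 1 carry 5
  6×12+5 = 77 → write 5 carry 9
  3×12+9 = 45 → write 5 carry 5
  0×12+5 = 5 → write 5
  4×12 = 48 → write 0 carry 6
  1×12+6 = 18 → write 2 carry 2
  3×12+2 = 38 → write 6 carry 4
  remaining carry: 4

0o4620555164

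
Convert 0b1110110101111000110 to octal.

0o1665706

Group the bits in threes: 001 110 110 101 111 000 110 → 1665706.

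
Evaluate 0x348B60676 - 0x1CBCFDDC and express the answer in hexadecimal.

0x32BF9089A

Subtract column by column in base 16:
  6-C → A (borrow)
  7-D-1 → 9 (borrow)
  6-D-1 → 8 (borrow)
  0-F-1 → 0 (borrow)
  6-C-1 → 9 (borrow)
  B-B-1 → F (borrow)
  8-C-1 → B (borrow)
  4-1-1 → 2
  3-0 → 3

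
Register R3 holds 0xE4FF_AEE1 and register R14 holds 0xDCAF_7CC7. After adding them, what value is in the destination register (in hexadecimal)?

Add column by column in base 16, right to left:
  1+7 = 8
  E+C = A carry 1
  E+C+1 = B carry 1
  A+7+1 = 2 carry 1
  F+F+1 = F carry 1
  F+A+1 = A carry 1
  4+C+1 = 1 carry 1
  E+D+1 = C carry 1
  final carry 1

0x1C1AF2BA8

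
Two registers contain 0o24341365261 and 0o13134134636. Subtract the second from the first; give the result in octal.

0o11205230423

Subtract column by column in base 8:
  1-6 → 3 (borrow)
  6-3-1 → 2
  2-6 → 4 (borrow)
  5-4-1 → 0
  6-3 → 3
  3-1 → 2
  1-4 → 5 (borrow)
  4-3-1 → 0
  3-1 → 2
  4-3 → 1
  2-1 → 1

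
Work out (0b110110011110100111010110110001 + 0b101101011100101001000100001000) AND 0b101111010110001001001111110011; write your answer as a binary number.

Add column by column in base 2, right to left:
  1+0 = 1
  0+0 = 0
  0+0 = 0
  0+1 = 1
  1+0 = 1
  1+0 = 1
  0+0 = 0
  1+0 = 1
  1+1 = 0 carry 1
  0+0+1 = 1
  1+0 = 1
  0+0 = 0
  1+1 = 0 carry 1
  1+0+1 = 0 carry 1
  1+0+1 = 0 carry 1
  0+1+1 = 0 carry 1
  0+0+1 = 1
  1+1 = 0 carry 1
  0+0+1 = 1
  1+0 = 1
  1+1 = 0 carry 1
  1+1+1 = 1 carry 1
  1+1+1 = 1 carry 1
  0+0+1 = 1
  0+1 = 1
  1+0 = 1
  1+1 = 0 carry 1
  0+1+1 = 0 carry 1
  1+0+1 = 0 carry 1
  1+1+1 = 1 carry 1
  final carry 1
Sum = 0b1100011111011010000011010111001; now AND with 0b101111010110001001001111110011:
  1100011111011010000011010111001
& 0101111010110001001001111110011
= 0100011010010000000001010110001

0b100011010010000000001010110001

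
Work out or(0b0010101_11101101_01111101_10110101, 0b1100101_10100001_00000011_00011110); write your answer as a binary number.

OR bit by bit (1 where either bit is 1):
  0010101111011010111110110110101
| 1100101101000010000001100011110
= 1110101111011010111111110111111

0b1110101111011010111111110111111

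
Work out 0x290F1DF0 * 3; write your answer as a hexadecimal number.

Multiply each base-16 digit by 3, carrying:
  0×3 = 0 → write 0
  F×3 = 45 → write D carry 2
  D×3+2 = 41 → write 9 carry 2
  1×3+2 = 5 → write 5
  F×3 = 45 → write D carry 2
  0×3+2 = 2 → write 2
  9×3 = 27 → write B carry 1
  2×3+1 = 7 → write 7

0x7B2D59D0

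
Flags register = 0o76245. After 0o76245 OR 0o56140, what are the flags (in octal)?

0o76345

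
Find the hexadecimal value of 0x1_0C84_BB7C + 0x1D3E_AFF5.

Add column by column in base 16, right to left:
  C+5 = 1 carry 1
  7+F+1 = 7 carry 1
  B+F+1 = B carry 1
  B+A+1 = 6 carry 1
  4+E+1 = 3 carry 1
  8+3+1 = C
  C+D = 9 carry 1
  0+1+1 = 2
  1+0 = 1

0x129C36B71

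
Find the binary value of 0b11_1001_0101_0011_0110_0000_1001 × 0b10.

Multiply each base-2 digit by 2, carrying:
  1×2 = 2 → write 0 carry 1
  0×2+1 = 1 → write 1
  0×2 = 0 → write 0
  1×2 = 2 → write 0 carry 1
  0×2+1 = 1 → write 1
  0×2 = 0 → write 0
  0×2 = 0 → write 0
  0×2 = 0 → write 0
  0×2 = 0 → write 0
  1×2 = 2 → write 0 carry 1
  1×2+1 = 3 → write 1 carry 1
  0×2+1 = 1 → write 1
  1×2 = 2 → write 0 carry 1
  1×2+1 = 3 → write 1 carry 1
  0×2+1 = 1 → write 1
  0×2 = 0 → write 0
  1×2 = 2 → write 0 carry 1
  0×2+1 = 1 → write 1
  1×2 = 2 → write 0 carry 1
  0×2+1 = 1 → write 1
  1×2 = 2 → write 0 carry 1
  0×2+1 = 1 → write 1
  0×2 = 0 → write 0
  1×2 = 2 → write 0 carry 1
  1×2+1 = 3 → write 1 carry 1
  1×2+1 = 3 → write 1 carry 1
  remaining carry: 1

0b111001010100110110000010010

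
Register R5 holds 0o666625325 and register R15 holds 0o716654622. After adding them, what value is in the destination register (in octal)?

Add column by column in base 8, right to left:
  5+2 = 7
  2+2 = 4
  3+6 = 1 carry 1
  5+4+1 = 2 carry 1
  2+5+1 = 0 carry 1
  6+6+1 = 5 carry 1
  6+6+1 = 5 carry 1
  6+1+1 = 0 carry 1
  6+7+1 = 6 carry 1
  final carry 1

0o1605502147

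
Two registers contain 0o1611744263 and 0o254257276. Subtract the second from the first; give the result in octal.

Subtract column by column in base 8:
  3-6 → 5 (borrow)
  6-7-1 → 6 (borrow)
  2-2-1 → 7 (borrow)
  4-7-1 → 4 (borrow)
  4-5-1 → 6 (borrow)
  7-2-1 → 4
  1-4 → 5 (borrow)
  1-5-1 → 3 (borrow)
  6-2-1 → 3
  1-0 → 1

0o1335464765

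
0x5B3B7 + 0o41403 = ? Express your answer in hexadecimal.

0x5F6BA

0o41403 = 0x4303 in hexadecimal.
Add column by column in base 16, right to left:
  7+3 = A
  B+0 = B
  3+3 = 6
  B+4 = F
  5+0 = 5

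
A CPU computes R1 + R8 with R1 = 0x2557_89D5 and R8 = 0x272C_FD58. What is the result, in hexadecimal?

Add column by column in base 16, right to left:
  5+8 = D
  D+5 = 2 carry 1
  9+D+1 = 7 carry 1
  8+F+1 = 8 carry 1
  7+C+1 = 4 carry 1
  5+2+1 = 8
  5+7 = C
  2+2 = 4

0x4C84872D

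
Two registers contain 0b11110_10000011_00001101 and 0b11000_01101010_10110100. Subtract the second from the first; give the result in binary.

0b1100001100001011001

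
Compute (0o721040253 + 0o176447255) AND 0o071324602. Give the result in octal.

Add column by column in base 8, right to left:
  3+5 = 0 carry 1
  5+5+1 = 3 carry 1
  2+2+1 = 5
  0+7 = 7
  4+4 = 0 carry 1
  0+4+1 = 5
  1+6 = 7
  2+7 = 1 carry 1
  7+1+1 = 1 carry 1
  final carry 1
Sum = 0o1117507530; now AND with 0o071324602:
  1&0=0, 1&0=0, 1&7=1, 7&1=1, 5&3=1, 0&2=0, 7&4=4, 5&6=4, 3&0=0, 0&2=0

0o11104400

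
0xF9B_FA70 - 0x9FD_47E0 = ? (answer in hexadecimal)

Subtract column by column in base 16:
  0-0 → 0
  7-E → 9 (borrow)
  A-7-1 → 2
  F-4 → B
  B-D → E (borrow)
  9-F-1 → 9 (borrow)
  F-9-1 → 5

0x59EB290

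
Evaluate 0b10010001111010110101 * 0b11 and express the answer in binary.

0b110110101110000011111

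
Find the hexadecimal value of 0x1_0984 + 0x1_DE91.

Add column by column in base 16, right to left:
  4+1 = 5
  8+9 = 1 carry 1
  9+E+1 = 8 carry 1
  0+D+1 = E
  1+1 = 2

0x2E815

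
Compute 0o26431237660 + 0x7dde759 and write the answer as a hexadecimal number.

0o26431237660 = 0xb4653fb0 in hexadecimal.
Add column by column in base 16, right to left:
  0+9 = 9
  b+5 = 0 carry 1
  f+7+1 = 7 carry 1
  3+e+1 = 2 carry 1
  5+d+1 = 3 carry 1
  6+d+1 = 4 carry 1
  4+7+1 = c
  b+0 = b

0xbc432709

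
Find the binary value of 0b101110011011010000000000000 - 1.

The trailing 13 digits are 0, so subtracting 1 borrows through: they become 1 and the next digit up decrements.

0b101110011011001111111111111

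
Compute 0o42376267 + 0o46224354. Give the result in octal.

0o110622643

Add column by column in base 8, right to left:
  7+4 = 3 carry 1
  6+5+1 = 4 carry 1
  2+3+1 = 6
  6+4 = 2 carry 1
  7+2+1 = 2 carry 1
  3+2+1 = 6
  2+6 = 0 carry 1
  4+4+1 = 1 carry 1
  final carry 1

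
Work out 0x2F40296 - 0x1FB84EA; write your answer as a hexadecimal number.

Subtract column by column in base 16:
  6-A → C (borrow)
  9-E-1 → A (borrow)
  2-4-1 → D (borrow)
  0-8-1 → 7 (borrow)
  4-B-1 → 8 (borrow)
  F-F-1 → F (borrow)
  2-1-1 → 0

0xF87DAC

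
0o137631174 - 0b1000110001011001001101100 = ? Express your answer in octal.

0b1000110001011001001101100 = 0o106131154 in octal.
Subtract column by column in base 8:
  4-4 → 0
  7-5 → 2
  1-1 → 0
  1-1 → 0
  3-3 → 0
  6-1 → 5
  7-6 → 1
  3-0 → 3
  1-1 → 0

0o31500020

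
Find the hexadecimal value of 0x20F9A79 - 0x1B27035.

0x5D2A44

Subtract column by column in base 16:
  9-5 → 4
  7-3 → 4
  A-0 → A
  9-7 → 2
  F-2 → D
  0-B → 5 (borrow)
  2-1-1 → 0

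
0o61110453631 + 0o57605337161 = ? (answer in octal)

0o140716013012

Add column by column in base 8, right to left:
  1+1 = 2
  3+6 = 1 carry 1
  6+1+1 = 0 carry 1
  3+7+1 = 3 carry 1
  5+3+1 = 1 carry 1
  4+3+1 = 0 carry 1
  0+5+1 = 6
  1+0 = 1
  1+6 = 7
  1+7 = 0 carry 1
  6+5+1 = 4 carry 1
  final carry 1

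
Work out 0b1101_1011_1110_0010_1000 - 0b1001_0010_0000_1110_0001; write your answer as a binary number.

0b1001001110101000111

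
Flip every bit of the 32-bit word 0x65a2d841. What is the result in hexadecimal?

0x9a5d27be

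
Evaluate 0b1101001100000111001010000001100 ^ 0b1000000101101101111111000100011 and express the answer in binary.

0b0101001001101010110101000101111

XOR bit by bit (1 where the bits differ):
  1101001100000111001010000001100
^ 1000000101101101111111000100011
= 0101001001101010110101000101111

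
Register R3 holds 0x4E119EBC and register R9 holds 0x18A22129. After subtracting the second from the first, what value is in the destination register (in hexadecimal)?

Subtract column by column in base 16:
  C-9 → 3
  B-2 → 9
  E-1 → D
  9-2 → 7
  1-2 → F (borrow)
  1-A-1 → 6 (borrow)
  E-8-1 → 5
  4-1 → 3

0x356F7D93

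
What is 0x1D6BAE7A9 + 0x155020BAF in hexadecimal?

0x32BBCF358

Add column by column in base 16, right to left:
  9+F = 8 carry 1
  A+A+1 = 5 carry 1
  7+B+1 = 3 carry 1
  E+0+1 = F
  A+2 = C
  B+0 = B
  6+5 = B
  D+5 = 2 carry 1
  1+1+1 = 3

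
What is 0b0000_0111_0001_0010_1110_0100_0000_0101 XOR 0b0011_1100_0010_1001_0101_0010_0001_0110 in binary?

XOR bit by bit (1 where the bits differ):
  00000111000100101110010000000101
^ 00111100001010010101001000010110
= 00111011001110111011011000010011

0b00111011001110111011011000010011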